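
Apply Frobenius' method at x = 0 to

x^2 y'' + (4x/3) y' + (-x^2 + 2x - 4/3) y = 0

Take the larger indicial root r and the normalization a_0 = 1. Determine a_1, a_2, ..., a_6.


Write in Frobenius form y'' + (p(x)/x) y' + (q(x)/x^2) y = 0:
  p(x) = 4/3,  q(x) = -x^2 + 2x - 4/3.
Indicial equation: r(r-1) + (4/3) r + (-4/3) = 0 -> roots r_1 = 1, r_2 = -4/3.
Take r = r_1 = 1. Let y(x) = x^r sum_{n>=0} a_n x^n with a_0 = 1.
Substitute y = x^r sum a_n x^n and match x^{r+n}. The recurrence is
  D(n) a_n + 2 a_{n-1} - 1 a_{n-2} = 0,  where D(n) = (r+n)(r+n-1) + (4/3)(r+n) + (-4/3).
  a_n = [-2 a_{n-1} + 1 a_{n-2}] / D(n).
Since the indicial polynomial factors as (r - r_1)(r - r_2), D(n) = (r_1 + n - r_1)(r_1 + n - r_2) = n(n + 7/3).
Evaluating step by step (a_0 = 1):
  n = 1: D(1) = 1(1 + 7/3) = 10/3; numerator = -2(1) = -2; a_1 = (-2)/(10/3) = -3/5
  n = 2: D(2) = 2(2 + 7/3) = 26/3; numerator = -2(-3/5) + 1(1) = 11/5; a_2 = (11/5)/(26/3) = 33/130
  n = 3: D(3) = 3(3 + 7/3) = 16; numerator = -2(33/130) + 1(-3/5) = -72/65; a_3 = (-72/65)/(16) = -9/130
  n = 4: D(4) = 4(4 + 7/3) = 76/3; numerator = -2(-9/130) + 1(33/130) = 51/130; a_4 = (51/130)/(76/3) = 153/9880
  n = 5: D(5) = 5(5 + 7/3) = 110/3; numerator = -2(153/9880) + 1(-9/130) = -99/988; a_5 = (-99/988)/(110/3) = -27/9880
  n = 6: D(6) = 6(6 + 7/3) = 50; numerator = -2(-27/9880) + 1(153/9880) = 207/9880; a_6 = (207/9880)/(50) = 207/494000

r = 1; a_0 = 1; a_1 = -3/5; a_2 = 33/130; a_3 = -9/130; a_4 = 153/9880; a_5 = -27/9880; a_6 = 207/494000


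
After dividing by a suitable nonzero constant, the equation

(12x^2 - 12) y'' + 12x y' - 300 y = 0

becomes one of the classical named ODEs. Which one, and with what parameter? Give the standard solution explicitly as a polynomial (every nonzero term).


All three coefficients share the factor -12; dividing through by -12 gives  (1 - x^2) y'' - x y' + 25 y = 0.
This matches the Chebyshev equation (1 - x^2) y'' - x y' + n^2 y = 0 (note the -x y' term, not -2x y') with n^2 = 25, so n = 5; the polynomial solution is T_5(x).
With y = sum_k a_k x^k, matching x^k gives (k+2)(k+1) a_{k+2} = (k^2 - n^2) a_k = (k - 5)(k + 5) a_k. The right side vanishes at k = 5, so the series with the parity of 5 terminates at degree 5.
Standard normalization: leading coefficient of T_n is 2^(n-1), so a_5 = 2^4 = 16. Work downward with a_k = (k+1)(k+2) a_{k+2} / ((k - 5)(k + 5)):
  a_3 = (4)(5)(16) / ((3 - 5)(3 + 5)) = 320/(-16) = -20
  a_1 = (2)(3)(-20) / ((1 - 5)(1 + 5)) = -120/(-24) = 5
Hence T_5(x) = 16 x^5 - 20 x^3 + 5 x.

T_5(x); series = 16 x^5 - 20 x^3 + 5 x


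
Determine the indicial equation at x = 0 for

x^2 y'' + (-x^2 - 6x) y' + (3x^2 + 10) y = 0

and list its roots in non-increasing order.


Divide by x^2 to reach normal form y'' + P_1(x) y' + P_2(x) y = 0 with P_1(x) = -1 - 6/x and P_2(x) = 3 + 10/x^2.
x = 0 is a singular point because the y'-coefficient -1 - 6/x has a pole at x = 0 and the y-coefficient 3 + 10/x^2 has a pole at x = 0.
It is a regular singular point because x P_1(x) = p(x) = -x - 6 and x^2 P_2(x) = q(x) = 3x^2 + 10 are polynomials, hence analytic at x = 0.
p(0) = -6,  q(0) = 10.
Indicial equation: r(r-1) + p(0) r + q(0) = 0, i.e. r^2 + (p(0) - 1) r + q(0) = 0, i.e. r^2 - 7 r + 10 = 0.
Discriminant: (-7)^2 - 4(10) = 9, so r = (7 ± 3)/2.
Solving: r_1 = 5, r_2 = 2.

indicial: r^2 - 7 r + 10 = 0; roots r_1 = 5, r_2 = 2


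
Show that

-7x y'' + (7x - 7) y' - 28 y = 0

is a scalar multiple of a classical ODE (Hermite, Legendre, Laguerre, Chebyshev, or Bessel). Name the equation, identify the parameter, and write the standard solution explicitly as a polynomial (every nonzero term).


All three coefficients share the factor -7; dividing through by -7 gives  x y'' + (1 - x) y' + 4 y = 0.
This matches the Laguerre equation x y'' + (1 - x) y' + n y = 0 with n = 4; the polynomial solution is L_4(x).
With y = sum_k a_k x^k, matching x^k gives (k+1)k a_{k+1} + (k+1) a_{k+1} - k a_k + n a_k = 0, i.e. (k+1)^2 a_{k+1} = (k - n) a_k = (k - 4) a_k. The right side vanishes at k = 4, so the series terminates at degree 4.
Standard normalization L_n(0) = 1 gives a_0 = 1. Work upward with a_{k+1} = (k - 4) a_k / (k+1)^2:
  a_1 = (0 - 4)(1) / 1^2 = -4/1 = -4
  a_2 = (1 - 4)(-4) / 2^2 = 12/4 = 3
  a_3 = (2 - 4)(3) / 3^2 = -6/9 = -2/3
  a_4 = (3 - 4)(-2/3) / 4^2 = (2/3)/16 = 1/24
Hence L_4(x) = x^4/24 - 2 x^3/3 + 3 x^2 - 4 x + 1.

L_4(x); series = x^4/24 - 2 x^3/3 + 3 x^2 - 4 x + 1


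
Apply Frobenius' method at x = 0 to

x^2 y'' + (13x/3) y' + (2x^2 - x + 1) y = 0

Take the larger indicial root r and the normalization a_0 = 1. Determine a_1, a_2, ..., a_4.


Write in Frobenius form y'' + (p(x)/x) y' + (q(x)/x^2) y = 0:
  p(x) = 13/3,  q(x) = 2x^2 - x + 1.
Indicial equation: r(r-1) + (13/3) r + (1) = 0 -> roots r_1 = -1/3, r_2 = -3.
Take r = r_1 = -1/3. Let y(x) = x^r sum_{n>=0} a_n x^n with a_0 = 1.
Substitute y = x^r sum a_n x^n and match x^{r+n}. The recurrence is
  D(n) a_n - 1 a_{n-1} + 2 a_{n-2} = 0,  where D(n) = (r+n)(r+n-1) + (13/3)(r+n) + (1).
  a_n = [1 a_{n-1} - 2 a_{n-2}] / D(n).
Since the indicial polynomial factors as (r - r_1)(r - r_2), D(n) = (r_1 + n - r_1)(r_1 + n - r_2) = n(n + 8/3).
Evaluating step by step (a_0 = 1):
  n = 1: D(1) = 1(1 + 8/3) = 11/3; numerator = 1(1) = 1; a_1 = (1)/(11/3) = 3/11
  n = 2: D(2) = 2(2 + 8/3) = 28/3; numerator = 1(3/11) - 2(1) = -19/11; a_2 = (-19/11)/(28/3) = -57/308
  n = 3: D(3) = 3(3 + 8/3) = 17; numerator = 1(-57/308) - 2(3/11) = -225/308; a_3 = (-225/308)/(17) = -225/5236
  n = 4: D(4) = 4(4 + 8/3) = 80/3; numerator = 1(-225/5236) - 2(-57/308) = 1713/5236; a_4 = (1713/5236)/(80/3) = 5139/418880

r = -1/3; a_0 = 1; a_1 = 3/11; a_2 = -57/308; a_3 = -225/5236; a_4 = 5139/418880


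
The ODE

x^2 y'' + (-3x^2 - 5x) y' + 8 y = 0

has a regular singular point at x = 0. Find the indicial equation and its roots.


Divide by x^2 to reach normal form y'' + P_1(x) y' + P_2(x) y = 0 with P_1(x) = -3 - 5/x and P_2(x) = 8/x^2.
x = 0 is a singular point because the y'-coefficient -3 - 5/x has a pole at x = 0 and the y-coefficient 8/x^2 has a pole at x = 0.
It is a regular singular point because x P_1(x) = p(x) = -3x - 5 and x^2 P_2(x) = q(x) = 8 are polynomials, hence analytic at x = 0.
p(0) = -5,  q(0) = 8.
Indicial equation: r(r-1) + p(0) r + q(0) = 0, i.e. r^2 + (p(0) - 1) r + q(0) = 0, i.e. r^2 - 6 r + 8 = 0.
Discriminant: (-6)^2 - 4(8) = 4, so r = (6 ± 2)/2.
Solving: r_1 = 4, r_2 = 2.

indicial: r^2 - 6 r + 8 = 0; roots r_1 = 4, r_2 = 2


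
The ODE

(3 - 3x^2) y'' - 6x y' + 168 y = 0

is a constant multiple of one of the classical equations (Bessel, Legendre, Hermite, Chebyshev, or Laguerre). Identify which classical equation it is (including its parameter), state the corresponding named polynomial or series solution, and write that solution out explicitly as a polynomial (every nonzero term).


All three coefficients share the factor 3; dividing through by 3 gives  (1 - x^2) y'' - 2x y' + 56 y = 0.
This matches the Legendre equation (1 - x^2) y'' - 2x y' + n(n+1) y = 0 (note the -2x y' term) with n(n+1) = 56, so n = 7; the polynomial solution is P_7(x).
With y = sum_k a_k x^k, matching x^k gives (k+2)(k+1) a_{k+2} = [k(k+1) - n(n+1)] a_k = (k - 7)(k + 8) a_k. The right side vanishes at k = 7, so the series with the parity of 7 terminates at degree 7.
Standard normalization (P_n(1) = 1): leading coefficient (2n)!/(2^n (n!)^2) = 87178291200/(128*25401600) = 429/16, so a_7 = 429/16. Work downward with a_k = (k+1)(k+2) a_{k+2} / ((k - 7)(k + 8)):
  a_5 = (6)(7)(429/16) / ((5 - 7)(5 + 8)) = (9009/8)/(-26) = -693/16
  a_3 = (4)(5)(-693/16) / ((3 - 7)(3 + 8)) = (-3465/4)/(-44) = 315/16
  a_1 = (2)(3)(315/16) / ((1 - 7)(1 + 8)) = (945/8)/(-54) = -35/16
Hence P_7(x) = 429 x^7/16 - 693 x^5/16 + 315 x^3/16 - 35 x/16.

P_7(x); series = 429 x^7/16 - 693 x^5/16 + 315 x^3/16 - 35 x/16


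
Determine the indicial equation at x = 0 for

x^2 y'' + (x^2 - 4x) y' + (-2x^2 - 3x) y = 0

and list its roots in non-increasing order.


Divide by x^2 to reach normal form y'' + P_1(x) y' + P_2(x) y = 0 with P_1(x) = 1 - 4/x and P_2(x) = -2 - 3/x.
x = 0 is a singular point because the y'-coefficient 1 - 4/x has a pole at x = 0 and the y-coefficient -2 - 3/x has a pole at x = 0.
It is a regular singular point because x P_1(x) = p(x) = x - 4 and x^2 P_2(x) = q(x) = -2x^2 - 3x are polynomials, hence analytic at x = 0.
p(0) = -4,  q(0) = 0.
Indicial equation: r(r-1) + p(0) r + q(0) = 0, i.e. r^2 + (p(0) - 1) r + q(0) = 0, i.e. r^2 - 5 r = 0.
Discriminant: (-5)^2 - 4(0) = 25, so r = (5 ± 5)/2.
Solving: r_1 = 5, r_2 = 0.

indicial: r^2 - 5 r = 0; roots r_1 = 5, r_2 = 0


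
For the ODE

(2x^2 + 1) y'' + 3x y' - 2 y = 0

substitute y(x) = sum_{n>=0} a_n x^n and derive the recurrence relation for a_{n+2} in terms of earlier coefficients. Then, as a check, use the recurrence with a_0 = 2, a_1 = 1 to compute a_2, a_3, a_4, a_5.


Substitute y = sum_n a_n x^n.
(1 + 2 x^2) y'' contributes (n+2)(n+1) a_{n+2} + 2 n(n-1) a_n at x^n.
3 x y'(x) contributes 3 n a_n at x^n.
-2 y(x) contributes -2 a_n at x^n.
Matching x^n: (n+2)(n+1) a_{n+2} + (2 n(n-1) + 3 n - 2) a_n = 0.
Thus a_{n+2} = (-2 n(n-1) - 3 n + 2) / ((n+1)(n+2)) * a_n.

Check with a_0 = 2, a_1 = 1 (apply the recurrence for n = 0, 1, 2, 3): a_0 = 2, a_1 = 1, a_2 = 2, a_3 = -1/6, a_4 = -4/3, a_5 = 19/120.

a_(n+2) = (-2 n(n-1) - 3 n + 2) / ((n+1)(n+2)) * a_n; check: a_0 = 2, a_1 = 1, a_2 = 2, a_3 = -1/6, a_4 = -4/3, a_5 = 19/120


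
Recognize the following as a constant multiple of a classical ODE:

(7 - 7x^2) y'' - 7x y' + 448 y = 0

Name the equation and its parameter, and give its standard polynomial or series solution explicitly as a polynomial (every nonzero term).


All three coefficients share the factor 7; dividing through by 7 gives  (1 - x^2) y'' - x y' + 64 y = 0.
This matches the Chebyshev equation (1 - x^2) y'' - x y' + n^2 y = 0 (note the -x y' term, not -2x y') with n^2 = 64, so n = 8; the polynomial solution is T_8(x).
With y = sum_k a_k x^k, matching x^k gives (k+2)(k+1) a_{k+2} = (k^2 - n^2) a_k = (k - 8)(k + 8) a_k. The right side vanishes at k = 8, so the series with the parity of 8 terminates at degree 8.
Standard normalization: leading coefficient of T_n is 2^(n-1), so a_8 = 2^7 = 128. Work downward with a_k = (k+1)(k+2) a_{k+2} / ((k - 8)(k + 8)):
  a_6 = (7)(8)(128) / ((6 - 8)(6 + 8)) = 7168/(-28) = -256
  a_4 = (5)(6)(-256) / ((4 - 8)(4 + 8)) = -7680/(-48) = 160
  a_2 = (3)(4)(160) / ((2 - 8)(2 + 8)) = 1920/(-60) = -32
  a_0 = (1)(2)(-32) / ((0 - 8)(0 + 8)) = -64/(-64) = 1
Hence T_8(x) = 128 x^8 - 256 x^6 + 160 x^4 - 32 x^2 + 1.

T_8(x); series = 128 x^8 - 256 x^6 + 160 x^4 - 32 x^2 + 1


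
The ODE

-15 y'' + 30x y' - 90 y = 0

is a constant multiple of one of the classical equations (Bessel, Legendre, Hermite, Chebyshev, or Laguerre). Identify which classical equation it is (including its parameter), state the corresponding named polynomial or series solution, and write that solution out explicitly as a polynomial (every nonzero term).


All three coefficients share the factor -15; dividing through by -15 gives  y'' - 2x y' + 6 y = 0.
This matches the Hermite equation y'' - 2x y' + 2n y = 0 with 2n = 6, so n = 3; the polynomial solution is H_3(x).
With y = sum_k a_k x^k, matching x^k gives (k+2)(k+1) a_{k+2} = 2(k - n) a_k = 2(k - 3) a_k. The right side vanishes at k = 3, so the series with the parity of 3 terminates at degree 3.
Standard normalization: leading coefficient of H_n is 2^n, so a_3 = 2^3 = 8. Work downward with a_k = (k+1)(k+2) a_{k+2} / (2(k - n)):
  a_1 = (2)(3)(8) / (2(1 - 3)) = 48/(-4) = -12
Hence H_3(x) = 8 x^3 - 12 x.

H_3(x); series = 8 x^3 - 12 x


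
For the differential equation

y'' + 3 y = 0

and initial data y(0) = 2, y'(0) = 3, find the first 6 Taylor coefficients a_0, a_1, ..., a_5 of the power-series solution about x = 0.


Ansatz: y(x) = sum_{n>=0} a_n x^n, so y'(x) = sum_{n>=1} n a_n x^(n-1) and y''(x) = sum_{n>=2} n(n-1) a_n x^(n-2).
Substitute into P(x) y'' + Q(x) y' + R(x) y = 0 with P(x) = 1, Q(x) = 0, R(x) = 3, and match powers of x.
Initial conditions: a_0 = 2, a_1 = 3.
Setting the coefficient of each power of x to zero and solving order by order (substituting the coefficients already found):
  x^0: 2 a_2 + 3 a_0 = 0  ->  2 a_2 = -3 a_0 = -6  ->  a_2 = -3
  x^1: 6 a_3 + 3 a_1 = 0  ->  6 a_3 = -3 a_1 = -9  ->  a_3 = -3/2
  x^2: 12 a_4 + 3 a_2 = 0  ->  12 a_4 = -3 a_2 = 9  ->  a_4 = 3/4
  x^3: 20 a_5 + 3 a_3 = 0  ->  20 a_5 = -3 a_3 = 9/2  ->  a_5 = 9/40
Truncated series: y(x) = 2 + 3 x - 3 x^2 - (3/2) x^3 + (3/4) x^4 + (9/40) x^5 + O(x^6).

a_0 = 2; a_1 = 3; a_2 = -3; a_3 = -3/2; a_4 = 3/4; a_5 = 9/40


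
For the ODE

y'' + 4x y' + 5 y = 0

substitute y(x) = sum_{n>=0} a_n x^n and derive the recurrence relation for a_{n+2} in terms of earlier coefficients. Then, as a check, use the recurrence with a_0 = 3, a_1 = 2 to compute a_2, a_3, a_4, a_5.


Substitute y = sum_n a_n x^n.
y''(x) has coefficient (n+2)(n+1) a_{n+2} at x^n;
4 x y'(x) has coefficient 4 n a_n at x^n (shift);
5 y(x) has coefficient 5 a_n at x^n.
Matching x^n: (n+2)(n+1) a_{n+2} + (4n + 5) a_n = 0.
Thus a_{n+2} = (-4n - 5) / ((n+1)(n+2)) * a_n.

Check with a_0 = 3, a_1 = 2 (apply the recurrence for n = 0, 1, 2, 3): a_0 = 3, a_1 = 2, a_2 = -15/2, a_3 = -3, a_4 = 65/8, a_5 = 51/20.

a_(n+2) = (-4n - 5) / ((n+1)(n+2)) * a_n; check: a_0 = 3, a_1 = 2, a_2 = -15/2, a_3 = -3, a_4 = 65/8, a_5 = 51/20


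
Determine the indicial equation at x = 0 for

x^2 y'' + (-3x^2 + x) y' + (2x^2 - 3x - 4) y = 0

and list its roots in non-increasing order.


Divide by x^2 to reach normal form y'' + P_1(x) y' + P_2(x) y = 0 with P_1(x) = -3 + 1/x and P_2(x) = 2 - 3/x - 4/x^2.
x = 0 is a singular point because the y'-coefficient -3 + 1/x has a pole at x = 0 and the y-coefficient 2 - 3/x - 4/x^2 has a pole at x = 0.
It is a regular singular point because x P_1(x) = p(x) = 1 - 3x and x^2 P_2(x) = q(x) = 2x^2 - 3x - 4 are polynomials, hence analytic at x = 0.
p(0) = 1,  q(0) = -4.
Indicial equation: r(r-1) + p(0) r + q(0) = 0, i.e. r^2 + (p(0) - 1) r + q(0) = 0, i.e. r^2 - 4 = 0.
Discriminant: (0)^2 - 4(-4) = 16, so r = (0 ± 4)/2.
Solving: r_1 = 2, r_2 = -2.

indicial: r^2 - 4 = 0; roots r_1 = 2, r_2 = -2


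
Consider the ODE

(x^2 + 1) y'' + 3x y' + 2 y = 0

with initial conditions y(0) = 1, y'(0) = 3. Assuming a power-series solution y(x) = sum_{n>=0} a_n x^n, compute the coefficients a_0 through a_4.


Ansatz: y(x) = sum_{n>=0} a_n x^n, so y'(x) = sum_{n>=1} n a_n x^(n-1) and y''(x) = sum_{n>=2} n(n-1) a_n x^(n-2).
Substitute into P(x) y'' + Q(x) y' + R(x) y = 0 with P(x) = x^2 + 1, Q(x) = 3x, R(x) = 2, and match powers of x.
Initial conditions: a_0 = 1, a_1 = 3.
Setting the coefficient of each power of x to zero and solving order by order (substituting the coefficients already found):
  x^0: 2 a_2 + 2 a_0 = 0  ->  2 a_2 = -2 a_0 = -2  ->  a_2 = -1
  x^1: 6 a_3 + 5 a_1 = 0  ->  6 a_3 = -5 a_1 = -15  ->  a_3 = -5/2
  x^2: 12 a_4 + 10 a_2 = 0  ->  12 a_4 = -10 a_2 = 10  ->  a_4 = 5/6
Truncated series: y(x) = 1 + 3 x - x^2 - (5/2) x^3 + (5/6) x^4 + O(x^5).

a_0 = 1; a_1 = 3; a_2 = -1; a_3 = -5/2; a_4 = 5/6


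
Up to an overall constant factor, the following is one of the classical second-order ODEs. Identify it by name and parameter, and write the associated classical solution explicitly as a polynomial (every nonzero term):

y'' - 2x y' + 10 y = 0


The equation is already in a standard form:  y'' - 2x y' + 10 y = 0.
This matches the Hermite equation y'' - 2x y' + 2n y = 0 with 2n = 10, so n = 5; the polynomial solution is H_5(x).
With y = sum_k a_k x^k, matching x^k gives (k+2)(k+1) a_{k+2} = 2(k - n) a_k = 2(k - 5) a_k. The right side vanishes at k = 5, so the series with the parity of 5 terminates at degree 5.
Standard normalization: leading coefficient of H_n is 2^n, so a_5 = 2^5 = 32. Work downward with a_k = (k+1)(k+2) a_{k+2} / (2(k - n)):
  a_3 = (4)(5)(32) / (2(3 - 5)) = 640/(-4) = -160
  a_1 = (2)(3)(-160) / (2(1 - 5)) = -960/(-8) = 120
Hence H_5(x) = 32 x^5 - 160 x^3 + 120 x.

H_5(x); series = 32 x^5 - 160 x^3 + 120 x


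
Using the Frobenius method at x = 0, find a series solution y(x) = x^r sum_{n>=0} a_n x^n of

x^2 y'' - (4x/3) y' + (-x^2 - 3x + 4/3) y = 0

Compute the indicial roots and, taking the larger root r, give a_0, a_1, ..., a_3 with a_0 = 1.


Write in Frobenius form y'' + (p(x)/x) y' + (q(x)/x^2) y = 0:
  p(x) = -4/3,  q(x) = -x^2 - 3x + 4/3.
Indicial equation: r(r-1) + (-4/3) r + (4/3) = 0 -> roots r_1 = 4/3, r_2 = 1.
Take r = r_1 = 4/3. Let y(x) = x^r sum_{n>=0} a_n x^n with a_0 = 1.
Substitute y = x^r sum a_n x^n and match x^{r+n}. The recurrence is
  D(n) a_n - 3 a_{n-1} - 1 a_{n-2} = 0,  where D(n) = (r+n)(r+n-1) + (-4/3)(r+n) + (4/3).
  a_n = [3 a_{n-1} + 1 a_{n-2}] / D(n).
Since the indicial polynomial factors as (r - r_1)(r - r_2), D(n) = (r_1 + n - r_1)(r_1 + n - r_2) = n(n + 1/3).
Evaluating step by step (a_0 = 1):
  n = 1: D(1) = 1(1 + 1/3) = 4/3; numerator = 3(1) = 3; a_1 = (3)/(4/3) = 9/4
  n = 2: D(2) = 2(2 + 1/3) = 14/3; numerator = 3(9/4) + 1(1) = 31/4; a_2 = (31/4)/(14/3) = 93/56
  n = 3: D(3) = 3(3 + 1/3) = 10; numerator = 3(93/56) + 1(9/4) = 405/56; a_3 = (405/56)/(10) = 81/112

r = 4/3; a_0 = 1; a_1 = 9/4; a_2 = 93/56; a_3 = 81/112


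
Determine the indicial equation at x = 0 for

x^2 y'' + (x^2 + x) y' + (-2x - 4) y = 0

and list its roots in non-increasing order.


Divide by x^2 to reach normal form y'' + P_1(x) y' + P_2(x) y = 0 with P_1(x) = 1 + 1/x and P_2(x) = -2/x - 4/x^2.
x = 0 is a singular point because the y'-coefficient 1 + 1/x has a pole at x = 0 and the y-coefficient -2/x - 4/x^2 has a pole at x = 0.
It is a regular singular point because x P_1(x) = p(x) = x + 1 and x^2 P_2(x) = q(x) = -2x - 4 are polynomials, hence analytic at x = 0.
p(0) = 1,  q(0) = -4.
Indicial equation: r(r-1) + p(0) r + q(0) = 0, i.e. r^2 + (p(0) - 1) r + q(0) = 0, i.e. r^2 - 4 = 0.
Discriminant: (0)^2 - 4(-4) = 16, so r = (0 ± 4)/2.
Solving: r_1 = 2, r_2 = -2.

indicial: r^2 - 4 = 0; roots r_1 = 2, r_2 = -2


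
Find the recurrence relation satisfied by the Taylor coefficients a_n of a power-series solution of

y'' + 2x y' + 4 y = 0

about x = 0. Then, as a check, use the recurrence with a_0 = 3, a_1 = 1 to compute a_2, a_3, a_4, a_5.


Substitute y = sum_n a_n x^n.
y''(x) has coefficient (n+2)(n+1) a_{n+2} at x^n;
2 x y'(x) has coefficient 2 n a_n at x^n (shift);
4 y(x) has coefficient 4 a_n at x^n.
Matching x^n: (n+2)(n+1) a_{n+2} + (2n + 4) a_n = 0.
Thus a_{n+2} = (-2n - 4) / ((n+1)(n+2)) * a_n.

Check with a_0 = 3, a_1 = 1 (apply the recurrence for n = 0, 1, 2, 3): a_0 = 3, a_1 = 1, a_2 = -6, a_3 = -1, a_4 = 4, a_5 = 1/2.

a_(n+2) = (-2n - 4) / ((n+1)(n+2)) * a_n; check: a_0 = 3, a_1 = 1, a_2 = -6, a_3 = -1, a_4 = 4, a_5 = 1/2


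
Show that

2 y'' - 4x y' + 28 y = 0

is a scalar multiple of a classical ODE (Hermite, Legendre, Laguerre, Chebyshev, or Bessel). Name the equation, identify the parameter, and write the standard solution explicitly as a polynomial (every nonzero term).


All three coefficients share the factor 2; dividing through by 2 gives  y'' - 2x y' + 14 y = 0.
This matches the Hermite equation y'' - 2x y' + 2n y = 0 with 2n = 14, so n = 7; the polynomial solution is H_7(x).
With y = sum_k a_k x^k, matching x^k gives (k+2)(k+1) a_{k+2} = 2(k - n) a_k = 2(k - 7) a_k. The right side vanishes at k = 7, so the series with the parity of 7 terminates at degree 7.
Standard normalization: leading coefficient of H_n is 2^n, so a_7 = 2^7 = 128. Work downward with a_k = (k+1)(k+2) a_{k+2} / (2(k - n)):
  a_5 = (6)(7)(128) / (2(5 - 7)) = 5376/(-4) = -1344
  a_3 = (4)(5)(-1344) / (2(3 - 7)) = -26880/(-8) = 3360
  a_1 = (2)(3)(3360) / (2(1 - 7)) = 20160/(-12) = -1680
Hence H_7(x) = 128 x^7 - 1344 x^5 + 3360 x^3 - 1680 x.

H_7(x); series = 128 x^7 - 1344 x^5 + 3360 x^3 - 1680 x


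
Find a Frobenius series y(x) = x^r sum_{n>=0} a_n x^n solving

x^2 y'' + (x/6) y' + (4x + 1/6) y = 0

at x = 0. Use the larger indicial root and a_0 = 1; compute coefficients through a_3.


Write in Frobenius form y'' + (p(x)/x) y' + (q(x)/x^2) y = 0:
  p(x) = 1/6,  q(x) = 4x + 1/6.
Indicial equation: r(r-1) + (1/6) r + (1/6) = 0 -> roots r_1 = 1/2, r_2 = 1/3.
Take r = r_1 = 1/2. Let y(x) = x^r sum_{n>=0} a_n x^n with a_0 = 1.
Substitute y = x^r sum a_n x^n and match x^{r+n}. The recurrence is
  D(n) a_n + 4 a_{n-1} = 0,  where D(n) = (r+n)(r+n-1) + (1/6)(r+n) + (1/6).
  a_n = -4 / D(n) * a_{n-1}.
Since the indicial polynomial factors as (r - r_1)(r - r_2), D(n) = (r_1 + n - r_1)(r_1 + n - r_2) = n(n + 1/6).
Evaluating step by step (a_0 = 1):
  n = 1: D(1) = 1(1 + 1/6) = 7/6; numerator = -4(1) = -4; a_1 = (-4)/(7/6) = -24/7
  n = 2: D(2) = 2(2 + 1/6) = 13/3; numerator = -4(-24/7) = 96/7; a_2 = (96/7)/(13/3) = 288/91
  n = 3: D(3) = 3(3 + 1/6) = 19/2; numerator = -4(288/91) = -1152/91; a_3 = (-1152/91)/(19/2) = -2304/1729

r = 1/2; a_0 = 1; a_1 = -24/7; a_2 = 288/91; a_3 = -2304/1729


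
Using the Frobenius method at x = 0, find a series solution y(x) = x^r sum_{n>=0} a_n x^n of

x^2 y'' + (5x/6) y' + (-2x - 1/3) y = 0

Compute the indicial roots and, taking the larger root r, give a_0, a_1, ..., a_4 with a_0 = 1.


Write in Frobenius form y'' + (p(x)/x) y' + (q(x)/x^2) y = 0:
  p(x) = 5/6,  q(x) = -2x - 1/3.
Indicial equation: r(r-1) + (5/6) r + (-1/3) = 0 -> roots r_1 = 2/3, r_2 = -1/2.
Take r = r_1 = 2/3. Let y(x) = x^r sum_{n>=0} a_n x^n with a_0 = 1.
Substitute y = x^r sum a_n x^n and match x^{r+n}. The recurrence is
  D(n) a_n - 2 a_{n-1} = 0,  where D(n) = (r+n)(r+n-1) + (5/6)(r+n) + (-1/3).
  a_n = 2 / D(n) * a_{n-1}.
Since the indicial polynomial factors as (r - r_1)(r - r_2), D(n) = (r_1 + n - r_1)(r_1 + n - r_2) = n(n + 7/6).
Evaluating step by step (a_0 = 1):
  n = 1: D(1) = 1(1 + 7/6) = 13/6; numerator = 2(1) = 2; a_1 = (2)/(13/6) = 12/13
  n = 2: D(2) = 2(2 + 7/6) = 19/3; numerator = 2(12/13) = 24/13; a_2 = (24/13)/(19/3) = 72/247
  n = 3: D(3) = 3(3 + 7/6) = 25/2; numerator = 2(72/247) = 144/247; a_3 = (144/247)/(25/2) = 288/6175
  n = 4: D(4) = 4(4 + 7/6) = 62/3; numerator = 2(288/6175) = 576/6175; a_4 = (576/6175)/(62/3) = 864/191425

r = 2/3; a_0 = 1; a_1 = 12/13; a_2 = 72/247; a_3 = 288/6175; a_4 = 864/191425


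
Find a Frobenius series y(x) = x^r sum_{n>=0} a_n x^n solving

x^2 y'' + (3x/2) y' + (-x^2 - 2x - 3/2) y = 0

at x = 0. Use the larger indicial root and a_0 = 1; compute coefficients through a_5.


Write in Frobenius form y'' + (p(x)/x) y' + (q(x)/x^2) y = 0:
  p(x) = 3/2,  q(x) = -x^2 - 2x - 3/2.
Indicial equation: r(r-1) + (3/2) r + (-3/2) = 0 -> roots r_1 = 1, r_2 = -3/2.
Take r = r_1 = 1. Let y(x) = x^r sum_{n>=0} a_n x^n with a_0 = 1.
Substitute y = x^r sum a_n x^n and match x^{r+n}. The recurrence is
  D(n) a_n - 2 a_{n-1} - 1 a_{n-2} = 0,  where D(n) = (r+n)(r+n-1) + (3/2)(r+n) + (-3/2).
  a_n = [2 a_{n-1} + 1 a_{n-2}] / D(n).
Since the indicial polynomial factors as (r - r_1)(r - r_2), D(n) = (r_1 + n - r_1)(r_1 + n - r_2) = n(n + 5/2).
Evaluating step by step (a_0 = 1):
  n = 1: D(1) = 1(1 + 5/2) = 7/2; numerator = 2(1) = 2; a_1 = (2)/(7/2) = 4/7
  n = 2: D(2) = 2(2 + 5/2) = 9; numerator = 2(4/7) + 1(1) = 15/7; a_2 = (15/7)/(9) = 5/21
  n = 3: D(3) = 3(3 + 5/2) = 33/2; numerator = 2(5/21) + 1(4/7) = 22/21; a_3 = (22/21)/(33/2) = 4/63
  n = 4: D(4) = 4(4 + 5/2) = 26; numerator = 2(4/63) + 1(5/21) = 23/63; a_4 = (23/63)/(26) = 23/1638
  n = 5: D(5) = 5(5 + 5/2) = 75/2; numerator = 2(23/1638) + 1(4/63) = 25/273; a_5 = (25/273)/(75/2) = 2/819

r = 1; a_0 = 1; a_1 = 4/7; a_2 = 5/21; a_3 = 4/63; a_4 = 23/1638; a_5 = 2/819


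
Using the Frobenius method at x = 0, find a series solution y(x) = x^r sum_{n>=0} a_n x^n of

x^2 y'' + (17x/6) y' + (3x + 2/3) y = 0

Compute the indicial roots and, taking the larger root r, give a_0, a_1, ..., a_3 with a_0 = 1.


Write in Frobenius form y'' + (p(x)/x) y' + (q(x)/x^2) y = 0:
  p(x) = 17/6,  q(x) = 3x + 2/3.
Indicial equation: r(r-1) + (17/6) r + (2/3) = 0 -> roots r_1 = -1/2, r_2 = -4/3.
Take r = r_1 = -1/2. Let y(x) = x^r sum_{n>=0} a_n x^n with a_0 = 1.
Substitute y = x^r sum a_n x^n and match x^{r+n}. The recurrence is
  D(n) a_n + 3 a_{n-1} = 0,  where D(n) = (r+n)(r+n-1) + (17/6)(r+n) + (2/3).
  a_n = -3 / D(n) * a_{n-1}.
Since the indicial polynomial factors as (r - r_1)(r - r_2), D(n) = (r_1 + n - r_1)(r_1 + n - r_2) = n(n + 5/6).
Evaluating step by step (a_0 = 1):
  n = 1: D(1) = 1(1 + 5/6) = 11/6; numerator = -3(1) = -3; a_1 = (-3)/(11/6) = -18/11
  n = 2: D(2) = 2(2 + 5/6) = 17/3; numerator = -3(-18/11) = 54/11; a_2 = (54/11)/(17/3) = 162/187
  n = 3: D(3) = 3(3 + 5/6) = 23/2; numerator = -3(162/187) = -486/187; a_3 = (-486/187)/(23/2) = -972/4301

r = -1/2; a_0 = 1; a_1 = -18/11; a_2 = 162/187; a_3 = -972/4301


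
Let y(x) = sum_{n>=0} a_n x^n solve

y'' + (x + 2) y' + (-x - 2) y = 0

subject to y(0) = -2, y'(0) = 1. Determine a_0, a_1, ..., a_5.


Ansatz: y(x) = sum_{n>=0} a_n x^n, so y'(x) = sum_{n>=1} n a_n x^(n-1) and y''(x) = sum_{n>=2} n(n-1) a_n x^(n-2).
Substitute into P(x) y'' + Q(x) y' + R(x) y = 0 with P(x) = 1, Q(x) = x + 2, R(x) = -x - 2, and match powers of x.
Initial conditions: a_0 = -2, a_1 = 1.
Setting the coefficient of each power of x to zero and solving order by order (substituting the coefficients already found):
  x^0: 2 a_2 + 2 a_1 - 2 a_0 = 0  ->  2 a_2 = -2 a_1 + 2 a_0 = -6  ->  a_2 = -3
  x^1: 6 a_3 + 4 a_2 - a_1 - a_0 = 0  ->  6 a_3 = -4 a_2 + a_1 + a_0 = 11  ->  a_3 = 11/6
  x^2: 12 a_4 + 6 a_3 - a_1 = 0  ->  12 a_4 = -6 a_3 + a_1 = -10  ->  a_4 = -5/6
  x^3: 20 a_5 + 8 a_4 + a_3 - a_2 = 0  ->  20 a_5 = -8 a_4 - a_3 + a_2 = 11/6  ->  a_5 = 11/120
Truncated series: y(x) = -2 + x - 3 x^2 + (11/6) x^3 - (5/6) x^4 + (11/120) x^5 + O(x^6).

a_0 = -2; a_1 = 1; a_2 = -3; a_3 = 11/6; a_4 = -5/6; a_5 = 11/120


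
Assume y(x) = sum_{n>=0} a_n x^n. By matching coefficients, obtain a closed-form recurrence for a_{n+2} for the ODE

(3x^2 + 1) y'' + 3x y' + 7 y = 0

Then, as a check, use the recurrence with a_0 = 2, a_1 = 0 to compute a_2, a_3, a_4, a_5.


Substitute y = sum_n a_n x^n.
(1 + 3 x^2) y'' contributes (n+2)(n+1) a_{n+2} + 3 n(n-1) a_n at x^n.
3 x y'(x) contributes 3 n a_n at x^n.
7 y(x) contributes 7 a_n at x^n.
Matching x^n: (n+2)(n+1) a_{n+2} + (3 n(n-1) + 3 n + 7) a_n = 0.
Thus a_{n+2} = (-3 n(n-1) - 3 n - 7) / ((n+1)(n+2)) * a_n.

Check with a_0 = 2, a_1 = 0 (apply the recurrence for n = 0, 1, 2, 3): a_0 = 2, a_1 = 0, a_2 = -7, a_3 = 0, a_4 = 133/12, a_5 = 0.

a_(n+2) = (-3 n(n-1) - 3 n - 7) / ((n+1)(n+2)) * a_n; check: a_0 = 2, a_1 = 0, a_2 = -7, a_3 = 0, a_4 = 133/12, a_5 = 0


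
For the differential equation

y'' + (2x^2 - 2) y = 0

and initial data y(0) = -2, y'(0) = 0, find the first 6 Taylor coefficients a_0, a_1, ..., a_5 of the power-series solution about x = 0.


Ansatz: y(x) = sum_{n>=0} a_n x^n, so y'(x) = sum_{n>=1} n a_n x^(n-1) and y''(x) = sum_{n>=2} n(n-1) a_n x^(n-2).
Substitute into P(x) y'' + Q(x) y' + R(x) y = 0 with P(x) = 1, Q(x) = 0, R(x) = 2x^2 - 2, and match powers of x.
Initial conditions: a_0 = -2, a_1 = 0.
Setting the coefficient of each power of x to zero and solving order by order (substituting the coefficients already found):
  x^0: 2 a_2 - 2 a_0 = 0  ->  2 a_2 = 2 a_0 = -4  ->  a_2 = -2
  x^1: 6 a_3 - 2 a_1 = 0  ->  6 a_3 = 2 a_1 = 0  ->  a_3 = 0
  x^2: 12 a_4 - 2 a_2 + 2 a_0 = 0  ->  12 a_4 = 2 a_2 - 2 a_0 = 0  ->  a_4 = 0
  x^3: 20 a_5 - 2 a_3 + 2 a_1 = 0  ->  20 a_5 = 2 a_3 - 2 a_1 = 0  ->  a_5 = 0
Truncated series: y(x) = -2 - 2 x^2 + O(x^6).

a_0 = -2; a_1 = 0; a_2 = -2; a_3 = 0; a_4 = 0; a_5 = 0


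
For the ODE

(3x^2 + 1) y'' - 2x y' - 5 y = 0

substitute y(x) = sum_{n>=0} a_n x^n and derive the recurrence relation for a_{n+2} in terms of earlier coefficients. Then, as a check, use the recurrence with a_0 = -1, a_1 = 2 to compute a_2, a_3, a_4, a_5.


Substitute y = sum_n a_n x^n.
(1 + 3 x^2) y'' contributes (n+2)(n+1) a_{n+2} + 3 n(n-1) a_n at x^n.
-2 x y'(x) contributes -2 n a_n at x^n.
-5 y(x) contributes -5 a_n at x^n.
Matching x^n: (n+2)(n+1) a_{n+2} + (3 n(n-1) - 2 n - 5) a_n = 0.
Thus a_{n+2} = (-3 n(n-1) + 2 n + 5) / ((n+1)(n+2)) * a_n.

Check with a_0 = -1, a_1 = 2 (apply the recurrence for n = 0, 1, 2, 3): a_0 = -1, a_1 = 2, a_2 = -5/2, a_3 = 7/3, a_4 = -5/8, a_5 = -49/60.

a_(n+2) = (-3 n(n-1) + 2 n + 5) / ((n+1)(n+2)) * a_n; check: a_0 = -1, a_1 = 2, a_2 = -5/2, a_3 = 7/3, a_4 = -5/8, a_5 = -49/60


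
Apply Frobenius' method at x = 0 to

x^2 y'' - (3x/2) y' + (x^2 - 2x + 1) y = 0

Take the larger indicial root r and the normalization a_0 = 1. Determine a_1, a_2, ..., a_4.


Write in Frobenius form y'' + (p(x)/x) y' + (q(x)/x^2) y = 0:
  p(x) = -3/2,  q(x) = x^2 - 2x + 1.
Indicial equation: r(r-1) + (-3/2) r + (1) = 0 -> roots r_1 = 2, r_2 = 1/2.
Take r = r_1 = 2. Let y(x) = x^r sum_{n>=0} a_n x^n with a_0 = 1.
Substitute y = x^r sum a_n x^n and match x^{r+n}. The recurrence is
  D(n) a_n - 2 a_{n-1} + 1 a_{n-2} = 0,  where D(n) = (r+n)(r+n-1) + (-3/2)(r+n) + (1).
  a_n = [2 a_{n-1} - 1 a_{n-2}] / D(n).
Since the indicial polynomial factors as (r - r_1)(r - r_2), D(n) = (r_1 + n - r_1)(r_1 + n - r_2) = n(n + 3/2).
Evaluating step by step (a_0 = 1):
  n = 1: D(1) = 1(1 + 3/2) = 5/2; numerator = 2(1) = 2; a_1 = (2)/(5/2) = 4/5
  n = 2: D(2) = 2(2 + 3/2) = 7; numerator = 2(4/5) - 1(1) = 3/5; a_2 = (3/5)/(7) = 3/35
  n = 3: D(3) = 3(3 + 3/2) = 27/2; numerator = 2(3/35) - 1(4/5) = -22/35; a_3 = (-22/35)/(27/2) = -44/945
  n = 4: D(4) = 4(4 + 3/2) = 22; numerator = 2(-44/945) - 1(3/35) = -169/945; a_4 = (-169/945)/(22) = -169/20790

r = 2; a_0 = 1; a_1 = 4/5; a_2 = 3/35; a_3 = -44/945; a_4 = -169/20790


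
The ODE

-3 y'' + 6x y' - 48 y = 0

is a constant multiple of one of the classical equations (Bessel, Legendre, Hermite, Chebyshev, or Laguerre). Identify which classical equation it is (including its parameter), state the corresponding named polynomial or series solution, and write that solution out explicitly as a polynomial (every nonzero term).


All three coefficients share the factor -3; dividing through by -3 gives  y'' - 2x y' + 16 y = 0.
This matches the Hermite equation y'' - 2x y' + 2n y = 0 with 2n = 16, so n = 8; the polynomial solution is H_8(x).
With y = sum_k a_k x^k, matching x^k gives (k+2)(k+1) a_{k+2} = 2(k - n) a_k = 2(k - 8) a_k. The right side vanishes at k = 8, so the series with the parity of 8 terminates at degree 8.
Standard normalization: leading coefficient of H_n is 2^n, so a_8 = 2^8 = 256. Work downward with a_k = (k+1)(k+2) a_{k+2} / (2(k - n)):
  a_6 = (7)(8)(256) / (2(6 - 8)) = 14336/(-4) = -3584
  a_4 = (5)(6)(-3584) / (2(4 - 8)) = -107520/(-8) = 13440
  a_2 = (3)(4)(13440) / (2(2 - 8)) = 161280/(-12) = -13440
  a_0 = (1)(2)(-13440) / (2(0 - 8)) = -26880/(-16) = 1680
Hence H_8(x) = 256 x^8 - 3584 x^6 + 13440 x^4 - 13440 x^2 + 1680.

H_8(x); series = 256 x^8 - 3584 x^6 + 13440 x^4 - 13440 x^2 + 1680


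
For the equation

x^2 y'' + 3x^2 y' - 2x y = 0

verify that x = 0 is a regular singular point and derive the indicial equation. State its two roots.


Divide by x^2 to reach normal form y'' + P_1(x) y' + P_2(x) y = 0 with P_1(x) = 3 and P_2(x) = -2/x.
x = 0 is a singular point because the y-coefficient -2/x has a pole at x = 0.
It is a regular singular point because x P_1(x) = p(x) = 3x and x^2 P_2(x) = q(x) = -2x are polynomials, hence analytic at x = 0.
p(0) = 0,  q(0) = 0.
Indicial equation: r(r-1) + p(0) r + q(0) = 0, i.e. r^2 + (p(0) - 1) r + q(0) = 0, i.e. r^2 - 1 r = 0.
Discriminant: (-1)^2 - 4(0) = 1, so r = (1 ± 1)/2.
Solving: r_1 = 1, r_2 = 0.

indicial: r^2 - 1 r = 0; roots r_1 = 1, r_2 = 0


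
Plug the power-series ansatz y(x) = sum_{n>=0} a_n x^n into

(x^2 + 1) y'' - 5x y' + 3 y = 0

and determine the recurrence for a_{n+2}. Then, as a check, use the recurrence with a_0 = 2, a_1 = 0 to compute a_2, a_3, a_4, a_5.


Substitute y = sum_n a_n x^n.
(1 + 1 x^2) y'' contributes (n+2)(n+1) a_{n+2} + n(n-1) a_n at x^n.
-5 x y'(x) contributes -5 n a_n at x^n.
3 y(x) contributes 3 a_n at x^n.
Matching x^n: (n+2)(n+1) a_{n+2} + (n(n-1) - 5 n + 3) a_n = 0.
Thus a_{n+2} = (-n(n-1) + 5 n - 3) / ((n+1)(n+2)) * a_n.

Check with a_0 = 2, a_1 = 0 (apply the recurrence for n = 0, 1, 2, 3): a_0 = 2, a_1 = 0, a_2 = -3, a_3 = 0, a_4 = -5/4, a_5 = 0.

a_(n+2) = (-n(n-1) + 5 n - 3) / ((n+1)(n+2)) * a_n; check: a_0 = 2, a_1 = 0, a_2 = -3, a_3 = 0, a_4 = -5/4, a_5 = 0


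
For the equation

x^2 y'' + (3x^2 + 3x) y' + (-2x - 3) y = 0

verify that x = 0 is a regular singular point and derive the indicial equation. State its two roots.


Divide by x^2 to reach normal form y'' + P_1(x) y' + P_2(x) y = 0 with P_1(x) = 3 + 3/x and P_2(x) = -2/x - 3/x^2.
x = 0 is a singular point because the y'-coefficient 3 + 3/x has a pole at x = 0 and the y-coefficient -2/x - 3/x^2 has a pole at x = 0.
It is a regular singular point because x P_1(x) = p(x) = 3x + 3 and x^2 P_2(x) = q(x) = -2x - 3 are polynomials, hence analytic at x = 0.
p(0) = 3,  q(0) = -3.
Indicial equation: r(r-1) + p(0) r + q(0) = 0, i.e. r^2 + (p(0) - 1) r + q(0) = 0, i.e. r^2 + 2 r - 3 = 0.
Discriminant: (2)^2 - 4(-3) = 16, so r = (-2 ± 4)/2.
Solving: r_1 = 1, r_2 = -3.

indicial: r^2 + 2 r - 3 = 0; roots r_1 = 1, r_2 = -3


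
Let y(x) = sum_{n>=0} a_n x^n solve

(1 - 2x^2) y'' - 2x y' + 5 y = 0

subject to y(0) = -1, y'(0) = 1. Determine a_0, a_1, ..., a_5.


Ansatz: y(x) = sum_{n>=0} a_n x^n, so y'(x) = sum_{n>=1} n a_n x^(n-1) and y''(x) = sum_{n>=2} n(n-1) a_n x^(n-2).
Substitute into P(x) y'' + Q(x) y' + R(x) y = 0 with P(x) = 1 - 2x^2, Q(x) = -2x, R(x) = 5, and match powers of x.
Initial conditions: a_0 = -1, a_1 = 1.
Setting the coefficient of each power of x to zero and solving order by order (substituting the coefficients already found):
  x^0: 2 a_2 + 5 a_0 = 0  ->  2 a_2 = -5 a_0 = 5  ->  a_2 = 5/2
  x^1: 6 a_3 + 3 a_1 = 0  ->  6 a_3 = -3 a_1 = -3  ->  a_3 = -1/2
  x^2: 12 a_4 - 3 a_2 = 0  ->  12 a_4 = 3 a_2 = 15/2  ->  a_4 = 5/8
  x^3: 20 a_5 - 13 a_3 = 0  ->  20 a_5 = 13 a_3 = -13/2  ->  a_5 = -13/40
Truncated series: y(x) = -1 + x + (5/2) x^2 - (1/2) x^3 + (5/8) x^4 - (13/40) x^5 + O(x^6).

a_0 = -1; a_1 = 1; a_2 = 5/2; a_3 = -1/2; a_4 = 5/8; a_5 = -13/40


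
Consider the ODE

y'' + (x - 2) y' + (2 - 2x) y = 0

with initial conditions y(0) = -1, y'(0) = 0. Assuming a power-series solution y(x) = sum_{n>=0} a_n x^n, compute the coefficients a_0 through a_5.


Ansatz: y(x) = sum_{n>=0} a_n x^n, so y'(x) = sum_{n>=1} n a_n x^(n-1) and y''(x) = sum_{n>=2} n(n-1) a_n x^(n-2).
Substitute into P(x) y'' + Q(x) y' + R(x) y = 0 with P(x) = 1, Q(x) = x - 2, R(x) = 2 - 2x, and match powers of x.
Initial conditions: a_0 = -1, a_1 = 0.
Setting the coefficient of each power of x to zero and solving order by order (substituting the coefficients already found):
  x^0: 2 a_2 - 2 a_1 + 2 a_0 = 0  ->  2 a_2 = 2 a_1 - 2 a_0 = 2  ->  a_2 = 1
  x^1: 6 a_3 - 4 a_2 + 3 a_1 - 2 a_0 = 0  ->  6 a_3 = 4 a_2 - 3 a_1 + 2 a_0 = 2  ->  a_3 = 1/3
  x^2: 12 a_4 - 6 a_3 + 4 a_2 - 2 a_1 = 0  ->  12 a_4 = 6 a_3 - 4 a_2 + 2 a_1 = -2  ->  a_4 = -1/6
  x^3: 20 a_5 - 8 a_4 + 5 a_3 - 2 a_2 = 0  ->  20 a_5 = 8 a_4 - 5 a_3 + 2 a_2 = -1  ->  a_5 = -1/20
Truncated series: y(x) = -1 + x^2 + (1/3) x^3 - (1/6) x^4 - (1/20) x^5 + O(x^6).

a_0 = -1; a_1 = 0; a_2 = 1; a_3 = 1/3; a_4 = -1/6; a_5 = -1/20


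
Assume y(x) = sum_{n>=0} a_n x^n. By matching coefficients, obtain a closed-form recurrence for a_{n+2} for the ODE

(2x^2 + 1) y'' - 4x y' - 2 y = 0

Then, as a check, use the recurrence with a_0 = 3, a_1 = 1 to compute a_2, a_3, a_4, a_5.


Substitute y = sum_n a_n x^n.
(1 + 2 x^2) y'' contributes (n+2)(n+1) a_{n+2} + 2 n(n-1) a_n at x^n.
-4 x y'(x) contributes -4 n a_n at x^n.
-2 y(x) contributes -2 a_n at x^n.
Matching x^n: (n+2)(n+1) a_{n+2} + (2 n(n-1) - 4 n - 2) a_n = 0.
Thus a_{n+2} = (-2 n(n-1) + 4 n + 2) / ((n+1)(n+2)) * a_n.

Check with a_0 = 3, a_1 = 1 (apply the recurrence for n = 0, 1, 2, 3): a_0 = 3, a_1 = 1, a_2 = 3, a_3 = 1, a_4 = 3/2, a_5 = 1/10.

a_(n+2) = (-2 n(n-1) + 4 n + 2) / ((n+1)(n+2)) * a_n; check: a_0 = 3, a_1 = 1, a_2 = 3, a_3 = 1, a_4 = 3/2, a_5 = 1/10


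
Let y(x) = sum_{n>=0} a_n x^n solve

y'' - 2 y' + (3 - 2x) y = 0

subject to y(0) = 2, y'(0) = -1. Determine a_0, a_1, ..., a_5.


Ansatz: y(x) = sum_{n>=0} a_n x^n, so y'(x) = sum_{n>=1} n a_n x^(n-1) and y''(x) = sum_{n>=2} n(n-1) a_n x^(n-2).
Substitute into P(x) y'' + Q(x) y' + R(x) y = 0 with P(x) = 1, Q(x) = -2, R(x) = 3 - 2x, and match powers of x.
Initial conditions: a_0 = 2, a_1 = -1.
Setting the coefficient of each power of x to zero and solving order by order (substituting the coefficients already found):
  x^0: 2 a_2 - 2 a_1 + 3 a_0 = 0  ->  2 a_2 = 2 a_1 - 3 a_0 = -8  ->  a_2 = -4
  x^1: 6 a_3 - 4 a_2 + 3 a_1 - 2 a_0 = 0  ->  6 a_3 = 4 a_2 - 3 a_1 + 2 a_0 = -9  ->  a_3 = -3/2
  x^2: 12 a_4 - 6 a_3 + 3 a_2 - 2 a_1 = 0  ->  12 a_4 = 6 a_3 - 3 a_2 + 2 a_1 = 1  ->  a_4 = 1/12
  x^3: 20 a_5 - 8 a_4 + 3 a_3 - 2 a_2 = 0  ->  20 a_5 = 8 a_4 - 3 a_3 + 2 a_2 = -17/6  ->  a_5 = -17/120
Truncated series: y(x) = 2 - x - 4 x^2 - (3/2) x^3 + (1/12) x^4 - (17/120) x^5 + O(x^6).

a_0 = 2; a_1 = -1; a_2 = -4; a_3 = -3/2; a_4 = 1/12; a_5 = -17/120


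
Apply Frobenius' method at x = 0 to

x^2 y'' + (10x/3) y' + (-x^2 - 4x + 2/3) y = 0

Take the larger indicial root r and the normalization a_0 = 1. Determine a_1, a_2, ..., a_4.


Write in Frobenius form y'' + (p(x)/x) y' + (q(x)/x^2) y = 0:
  p(x) = 10/3,  q(x) = -x^2 - 4x + 2/3.
Indicial equation: r(r-1) + (10/3) r + (2/3) = 0 -> roots r_1 = -1/3, r_2 = -2.
Take r = r_1 = -1/3. Let y(x) = x^r sum_{n>=0} a_n x^n with a_0 = 1.
Substitute y = x^r sum a_n x^n and match x^{r+n}. The recurrence is
  D(n) a_n - 4 a_{n-1} - 1 a_{n-2} = 0,  where D(n) = (r+n)(r+n-1) + (10/3)(r+n) + (2/3).
  a_n = [4 a_{n-1} + 1 a_{n-2}] / D(n).
Since the indicial polynomial factors as (r - r_1)(r - r_2), D(n) = (r_1 + n - r_1)(r_1 + n - r_2) = n(n + 5/3).
Evaluating step by step (a_0 = 1):
  n = 1: D(1) = 1(1 + 5/3) = 8/3; numerator = 4(1) = 4; a_1 = (4)/(8/3) = 3/2
  n = 2: D(2) = 2(2 + 5/3) = 22/3; numerator = 4(3/2) + 1(1) = 7; a_2 = (7)/(22/3) = 21/22
  n = 3: D(3) = 3(3 + 5/3) = 14; numerator = 4(21/22) + 1(3/2) = 117/22; a_3 = (117/22)/(14) = 117/308
  n = 4: D(4) = 4(4 + 5/3) = 68/3; numerator = 4(117/308) + 1(21/22) = 381/154; a_4 = (381/154)/(68/3) = 1143/10472

r = -1/3; a_0 = 1; a_1 = 3/2; a_2 = 21/22; a_3 = 117/308; a_4 = 1143/10472


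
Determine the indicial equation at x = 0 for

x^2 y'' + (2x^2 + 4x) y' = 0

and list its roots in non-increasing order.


Divide by x^2 to reach normal form y'' + P_1(x) y' + P_2(x) y = 0 with P_1(x) = 2 + 4/x and P_2(x) = 0.
x = 0 is a singular point because the y'-coefficient 2 + 4/x has a pole at x = 0.
It is a regular singular point because x P_1(x) = p(x) = 2x + 4 and x^2 P_2(x) = q(x) = 0 are polynomials, hence analytic at x = 0.
p(0) = 4,  q(0) = 0.
Indicial equation: r(r-1) + p(0) r + q(0) = 0, i.e. r^2 + (p(0) - 1) r + q(0) = 0, i.e. r^2 + 3 r = 0.
Discriminant: (3)^2 - 4(0) = 9, so r = (-3 ± 3)/2.
Solving: r_1 = 0, r_2 = -3.

indicial: r^2 + 3 r = 0; roots r_1 = 0, r_2 = -3


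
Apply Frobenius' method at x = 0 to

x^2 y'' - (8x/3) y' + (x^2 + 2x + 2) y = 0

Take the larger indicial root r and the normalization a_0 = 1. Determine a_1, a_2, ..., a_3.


Write in Frobenius form y'' + (p(x)/x) y' + (q(x)/x^2) y = 0:
  p(x) = -8/3,  q(x) = x^2 + 2x + 2.
Indicial equation: r(r-1) + (-8/3) r + (2) = 0 -> roots r_1 = 3, r_2 = 2/3.
Take r = r_1 = 3. Let y(x) = x^r sum_{n>=0} a_n x^n with a_0 = 1.
Substitute y = x^r sum a_n x^n and match x^{r+n}. The recurrence is
  D(n) a_n + 2 a_{n-1} + 1 a_{n-2} = 0,  where D(n) = (r+n)(r+n-1) + (-8/3)(r+n) + (2).
  a_n = [-2 a_{n-1} - 1 a_{n-2}] / D(n).
Since the indicial polynomial factors as (r - r_1)(r - r_2), D(n) = (r_1 + n - r_1)(r_1 + n - r_2) = n(n + 7/3).
Evaluating step by step (a_0 = 1):
  n = 1: D(1) = 1(1 + 7/3) = 10/3; numerator = -2(1) = -2; a_1 = (-2)/(10/3) = -3/5
  n = 2: D(2) = 2(2 + 7/3) = 26/3; numerator = -2(-3/5) - 1(1) = 1/5; a_2 = (1/5)/(26/3) = 3/130
  n = 3: D(3) = 3(3 + 7/3) = 16; numerator = -2(3/130) - 1(-3/5) = 36/65; a_3 = (36/65)/(16) = 9/260

r = 3; a_0 = 1; a_1 = -3/5; a_2 = 3/130; a_3 = 9/260


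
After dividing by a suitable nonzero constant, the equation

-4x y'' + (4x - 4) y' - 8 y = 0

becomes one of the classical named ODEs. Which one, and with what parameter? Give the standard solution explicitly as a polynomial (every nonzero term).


All three coefficients share the factor -4; dividing through by -4 gives  x y'' + (1 - x) y' + 2 y = 0.
This matches the Laguerre equation x y'' + (1 - x) y' + n y = 0 with n = 2; the polynomial solution is L_2(x).
With y = sum_k a_k x^k, matching x^k gives (k+1)k a_{k+1} + (k+1) a_{k+1} - k a_k + n a_k = 0, i.e. (k+1)^2 a_{k+1} = (k - n) a_k = (k - 2) a_k. The right side vanishes at k = 2, so the series terminates at degree 2.
Standard normalization L_n(0) = 1 gives a_0 = 1. Work upward with a_{k+1} = (k - 2) a_k / (k+1)^2:
  a_1 = (0 - 2)(1) / 1^2 = -2/1 = -2
  a_2 = (1 - 2)(-2) / 2^2 = 2/4 = 1/2
Hence L_2(x) = x^2/2 - 2 x + 1.

L_2(x); series = x^2/2 - 2 x + 1
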